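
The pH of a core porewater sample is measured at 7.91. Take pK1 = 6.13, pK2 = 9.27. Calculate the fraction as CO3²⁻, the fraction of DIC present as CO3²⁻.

α₂ = 0.0412

α₂ = 1 / (1 + [H⁺]/K2 + [H⁺]²/(K1K2)) = 1 / (1 + 10^+1.36 + 10^-0.42)
   = 1 / (1 + 22.909 + 0.38019) = 1/24.289 = 0.04117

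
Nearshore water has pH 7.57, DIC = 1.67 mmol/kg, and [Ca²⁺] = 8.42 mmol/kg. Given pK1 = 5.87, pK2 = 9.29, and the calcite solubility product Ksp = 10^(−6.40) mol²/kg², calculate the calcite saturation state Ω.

α₂ = 1 / (1 + [H⁺]/K2 + [H⁺]²/(K1K2)) = 1 / (1 + 10^+1.72 + 10^+0.02)
   = 1 / (1 + 52.481 + 1.0471) = 1/54.528 = 0.01834
[CO3²⁻] = α₂ × DIC = 0.01834 × 1.67 = 0.03063 mmol/kg
Ksp = 10^(−6.40) = 3.981×10^-7
Ω = [Ca²⁺][CO3²⁻]/Ksp = (8.42×10^-3)(3.063×10^-5) / 3.981×10^-7 = 0.648

Ω = 0.648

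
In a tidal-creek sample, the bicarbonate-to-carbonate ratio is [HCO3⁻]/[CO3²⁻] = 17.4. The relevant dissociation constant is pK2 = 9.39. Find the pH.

From K2 = [H⁺][CO3²⁻]/[HCO3⁻]:  pH = pK2 − log₁₀([HCO3⁻]/[CO3²⁻])
log₁₀(17.4) = +1.241
pH = 9.39 − (+1.241) = 8.15

pH = 8.15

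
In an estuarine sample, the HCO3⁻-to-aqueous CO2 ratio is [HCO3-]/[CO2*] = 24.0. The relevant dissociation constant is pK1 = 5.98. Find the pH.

From K1 = [H⁺][HCO3-]/[CO2*]:  pH = pK1 + log₁₀([HCO3-]/[CO2*])
log₁₀(24.0) = +1.380
pH = 5.98 + (+1.380) = 7.36

pH = 7.36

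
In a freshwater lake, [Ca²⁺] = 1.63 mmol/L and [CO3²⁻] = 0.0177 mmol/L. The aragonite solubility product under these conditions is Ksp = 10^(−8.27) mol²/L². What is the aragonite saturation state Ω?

Ksp = 10^(−8.27) = 5.370×10^-9
Ω = [Ca²⁺][CO3²⁻]/Ksp = (1.63×10^-3)(0.0177×10^-3) / 5.370×10^-9 = 5.37

Ω = 5.37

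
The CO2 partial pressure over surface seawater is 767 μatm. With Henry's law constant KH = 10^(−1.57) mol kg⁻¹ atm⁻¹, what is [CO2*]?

KH = 10^(−1.57) = 2.692×10^-2 mol kg⁻¹ atm⁻¹
[CO2*] = KH · pCO2 = 2.692×10^-2 × 767×10^-6 atm = 2.06×10^-5 mol/kg

[CO2*] = 20.6 μmol/kg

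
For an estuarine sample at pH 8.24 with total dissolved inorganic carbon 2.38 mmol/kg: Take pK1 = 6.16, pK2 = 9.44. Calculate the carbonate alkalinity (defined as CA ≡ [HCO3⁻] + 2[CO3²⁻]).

CA = [HCO3⁻] + 2[CO3²⁻] = (α₁ + 2α₂)·DIC
At pH 8.24: [H⁺]/K1 = 10^-2.08 = 0.0083176, K2/[H⁺] = 10^-1.20 = 0.063096
α₁ = 1/(1 + 0.0083176 + 0.063096) = 1/1.0714 = 0.9333; α₂ = α₁·K2/[H⁺] = 0.05889
α₁ + 2α₂ = 1.0511
CA = 1.0511 × 2.38 = 2.50 mmol/kg

CA = 2.50 mmol/kg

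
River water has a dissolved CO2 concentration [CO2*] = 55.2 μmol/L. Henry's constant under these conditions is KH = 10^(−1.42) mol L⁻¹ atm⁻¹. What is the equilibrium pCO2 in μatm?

pCO2 = 1450 μatm

KH = 10^(−1.42) = 3.802×10^-2 mol L⁻¹ atm⁻¹
pCO2 = [CO2*]/KH = 55.2×10^-6 / 3.802×10^-2 = 1.45×10^-3 atm = 1450 μatm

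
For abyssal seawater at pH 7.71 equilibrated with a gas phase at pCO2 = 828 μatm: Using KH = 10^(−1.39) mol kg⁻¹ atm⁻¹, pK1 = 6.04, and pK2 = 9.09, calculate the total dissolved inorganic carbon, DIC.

DIC = 1.68 mmol/kg

[CO2*] = KH · pCO2 = 10^(−1.39) × 828×10^-6 = 3.373×10^-5 mol/kg
α₀ = 1/(1 + K1/[H⁺] + K1K2/[H⁺]²) = 1/(1 + 10^+1.67 + 10^+0.29) = 0.02011
DIC = [CO2*]/α₀ = 3.373×10^-5 / 0.02011 = 1.68 mmol/kg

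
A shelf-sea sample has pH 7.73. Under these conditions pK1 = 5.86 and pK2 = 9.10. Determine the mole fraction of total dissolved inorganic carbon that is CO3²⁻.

α₂ = 0.0404

α₂ = 1 / (1 + [H⁺]/K2 + [H⁺]²/(K1K2)) = 1 / (1 + 10^+1.37 + 10^-0.50)
   = 1 / (1 + 23.442 + 0.31623) = 1/24.759 = 0.04039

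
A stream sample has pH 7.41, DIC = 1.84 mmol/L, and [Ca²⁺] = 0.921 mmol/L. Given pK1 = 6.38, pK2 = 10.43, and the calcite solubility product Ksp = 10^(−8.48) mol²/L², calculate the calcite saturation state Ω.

Ω = 0.447

α₂ = 1 / (1 + [H⁺]/K2 + [H⁺]²/(K1K2)) = 1 / (1 + 10^+3.02 + 10^+1.99)
   = 1 / (1 + 1047.1 + 97.724) = 1/1145.9 = 0.0008727
[CO3²⁻] = α₂ × DIC = 0.0008727 × 1.84 = 0.001606 mmol/L = 1.606 μmol/L
Ksp = 10^(−8.48) = 3.311×10^-9
Ω = [Ca²⁺][CO3²⁻]/Ksp = (0.921×10^-3)(1.606×10^-6) / 3.311×10^-9 = 0.447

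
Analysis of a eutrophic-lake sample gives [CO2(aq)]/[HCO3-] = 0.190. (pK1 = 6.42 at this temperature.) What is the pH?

pH = 7.14

From K1 = [H⁺][HCO3-]/[CO2(aq)]:  pH = pK1 − log₁₀([CO2(aq)]/[HCO3-])
log₁₀(0.190) = -0.721
pH = 6.42 − (-0.721) = 7.14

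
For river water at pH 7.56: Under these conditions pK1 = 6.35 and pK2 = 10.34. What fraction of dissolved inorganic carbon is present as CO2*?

α₀ = 0.0580

α₀ = 1 / (1 + K1/[H⁺] + K1K2/[H⁺]²) = 1 / (1 + 10^+1.21 + 10^-1.57)
   = 1 / (1 + 16.218 + 0.026915) = 1/17.245 = 0.05799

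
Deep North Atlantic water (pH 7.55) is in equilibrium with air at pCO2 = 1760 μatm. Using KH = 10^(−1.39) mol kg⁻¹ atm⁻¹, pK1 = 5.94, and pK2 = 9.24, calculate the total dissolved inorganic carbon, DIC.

DIC = 3.05 mmol/kg

[CO2*] = KH · pCO2 = 10^(−1.39) × 1760×10^-6 = 7.170×10^-5 mol/kg
α₀ = 1/(1 + K1/[H⁺] + K1K2/[H⁺]²) = 1/(1 + 10^+1.61 + 10^-0.08) = 0.02349
DIC = [CO2*]/α₀ = 7.170×10^-5 / 0.02349 = 3.05 mmol/kg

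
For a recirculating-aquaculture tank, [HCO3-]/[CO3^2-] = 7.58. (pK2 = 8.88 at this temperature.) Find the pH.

From K2 = [H⁺][CO3^2-]/[HCO3-]:  pH = pK2 − log₁₀([HCO3-]/[CO3^2-])
log₁₀(7.58) = +0.880
pH = 8.88 − (+0.880) = 8.00

pH = 8.00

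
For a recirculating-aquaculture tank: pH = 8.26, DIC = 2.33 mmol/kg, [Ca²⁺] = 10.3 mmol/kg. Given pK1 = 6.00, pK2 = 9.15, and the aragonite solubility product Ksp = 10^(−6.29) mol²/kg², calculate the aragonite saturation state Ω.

α₂ = 1 / (1 + [H⁺]/K2 + [H⁺]²/(K1K2)) = 1 / (1 + 10^+0.89 + 10^-1.37)
   = 1 / (1 + 7.7625 + 0.042658) = 1/8.8051 = 0.1136
[CO3²⁻] = α₂ × DIC = 0.1136 × 2.33 = 0.2646 mmol/kg
Ksp = 10^(−6.29) = 5.129×10^-7
Ω = [Ca²⁺][CO3²⁻]/Ksp = (10.3×10^-3)(2.646×10^-4) / 5.129×10^-7 = 5.31

Ω = 5.31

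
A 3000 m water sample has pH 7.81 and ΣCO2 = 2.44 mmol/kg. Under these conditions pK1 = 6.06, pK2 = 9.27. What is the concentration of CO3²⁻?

α₂ = 1 / (1 + [H⁺]/K2 + [H⁺]²/(K1K2)) = 1 / (1 + 10^+1.46 + 10^-0.29)
   = 1 / (1 + 28.840 + 0.51286) = 1/30.353 = 0.03295
[CO3²⁻] = α₂ × DIC = 0.03295 × 2.44 = 0.0804 mmol/kg

[CO3²⁻] = 0.0804 mmol/kg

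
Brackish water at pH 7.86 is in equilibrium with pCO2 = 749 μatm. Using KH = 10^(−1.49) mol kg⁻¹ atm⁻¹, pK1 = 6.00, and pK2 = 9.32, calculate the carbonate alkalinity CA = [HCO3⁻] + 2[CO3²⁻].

CA = 1.88 mmol/kg

[CO2*] = KH · pCO2 = 10^(−1.49) × 749×10^-6 = 2.424×10^-5 mol/kg
α₀ = 1/(1 + K1/[H⁺] + K1K2/[H⁺]²) = 1/(1 + 10^+1.86 + 10^+0.40) = 0.01317
DIC = [CO2*]/α₀ = 2.424×10^-5 / 0.01317 = 1.841 mmol/kg
CA = (α₁ + 2α₂)·DIC = (0.9538 + 2×0.03307) × 1.841 = 1.88 mmol/kg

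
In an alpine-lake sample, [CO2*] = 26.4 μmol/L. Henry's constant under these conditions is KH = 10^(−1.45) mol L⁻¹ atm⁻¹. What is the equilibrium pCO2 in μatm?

KH = 10^(−1.45) = 3.548×10^-2 mol L⁻¹ atm⁻¹
pCO2 = [CO2*]/KH = 26.4×10^-6 / 3.548×10^-2 = 7.44×10^-4 atm = 744 μatm

pCO2 = 744 μatm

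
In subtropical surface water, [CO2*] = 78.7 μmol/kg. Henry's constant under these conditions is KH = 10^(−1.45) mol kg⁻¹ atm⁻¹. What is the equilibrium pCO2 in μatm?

pCO2 = 2220 μatm

KH = 10^(−1.45) = 3.548×10^-2 mol kg⁻¹ atm⁻¹
pCO2 = [CO2*]/KH = 78.7×10^-6 / 3.548×10^-2 = 2.22×10^-3 atm = 2220 μatm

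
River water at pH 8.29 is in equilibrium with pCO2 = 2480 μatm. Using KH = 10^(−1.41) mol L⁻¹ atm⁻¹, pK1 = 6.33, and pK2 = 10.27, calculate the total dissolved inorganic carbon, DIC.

[CO2*] = KH · pCO2 = 10^(−1.41) × 2480×10^-6 = 9.648×10^-5 mol/L
α₀ = 1/(1 + K1/[H⁺] + K1K2/[H⁺]²) = 1/(1 + 10^+1.96 + 10^-0.02) = 0.01073
DIC = [CO2*]/α₀ = 9.648×10^-5 / 0.01073 = 8.99 mmol/L

DIC = 8.99 mmol/L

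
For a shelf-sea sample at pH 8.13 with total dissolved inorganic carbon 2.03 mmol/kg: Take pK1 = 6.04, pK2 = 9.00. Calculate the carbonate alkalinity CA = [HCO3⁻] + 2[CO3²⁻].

CA = [HCO3⁻] + 2[CO3²⁻] = (α₁ + 2α₂)·DIC
At pH 8.13: [H⁺]/K1 = 10^-2.09 = 0.0081283, K2/[H⁺] = 10^-0.87 = 0.13490
α₁ = 1/(1 + 0.0081283 + 0.13490) = 1/1.1430 = 0.8749; α₂ = α₁·K2/[H⁺] = 0.1180
α₁ + 2α₂ = 1.1109
CA = 1.1109 × 2.03 = 2.26 mmol/kg

CA = 2.26 mmol/kg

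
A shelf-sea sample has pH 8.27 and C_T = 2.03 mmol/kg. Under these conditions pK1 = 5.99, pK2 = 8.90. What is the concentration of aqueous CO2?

[CO2*] = 8.59 μmol/kg

α₀ = 1 / (1 + K1/[H⁺] + K1K2/[H⁺]²) = 1 / (1 + 10^+2.28 + 10^+1.65)
   = 1 / (1 + 190.55 + 44.668) = 1/236.21 = 0.004233
[CO2*] = α₀ × DIC = 0.004233 × 2.03 = 0.00859 mmol/kg = 8.59 μmol/kg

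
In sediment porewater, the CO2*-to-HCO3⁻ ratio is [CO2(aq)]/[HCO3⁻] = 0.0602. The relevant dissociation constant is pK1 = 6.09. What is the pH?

From K1 = [H⁺][HCO3⁻]/[CO2(aq)]:  pH = pK1 − log₁₀([CO2(aq)]/[HCO3⁻])
log₁₀(0.0602) = -1.220
pH = 6.09 − (-1.220) = 7.31

pH = 7.31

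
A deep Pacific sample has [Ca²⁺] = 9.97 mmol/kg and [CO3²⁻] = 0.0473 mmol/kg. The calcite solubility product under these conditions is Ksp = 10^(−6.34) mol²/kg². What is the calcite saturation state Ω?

Ksp = 10^(−6.34) = 4.571×10^-7
Ω = [Ca²⁺][CO3²⁻]/Ksp = (9.97×10^-3)(0.0473×10^-3) / 4.571×10^-7 = 1.03

Ω = 1.03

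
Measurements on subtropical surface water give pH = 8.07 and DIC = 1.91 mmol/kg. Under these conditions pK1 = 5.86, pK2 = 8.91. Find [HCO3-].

α₁ = 1 / (1 + [H⁺]/K1 + K2/[H⁺]) = 1 / (1 + 10^-2.21 + 10^-0.84)
   = 1 / (1 + 0.0061660 + 0.14454) = 1/1.1507 = 0.8690
[HCO3⁻] = α₁ × DIC = 0.8690 × 1.91 = 1.66 mmol/kg

[HCO3⁻] = 1.66 mmol/kg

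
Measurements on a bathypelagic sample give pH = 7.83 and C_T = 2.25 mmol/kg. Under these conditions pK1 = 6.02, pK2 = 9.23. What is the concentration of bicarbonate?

[HCO3⁻] = 2.13 mmol/kg

α₁ = 1 / (1 + [H⁺]/K1 + K2/[H⁺]) = 1 / (1 + 10^-1.81 + 10^-1.40)
   = 1 / (1 + 0.015488 + 0.039811) = 1/1.0553 = 0.9476
[HCO3⁻] = α₁ × DIC = 0.9476 × 2.25 = 2.13 mmol/kg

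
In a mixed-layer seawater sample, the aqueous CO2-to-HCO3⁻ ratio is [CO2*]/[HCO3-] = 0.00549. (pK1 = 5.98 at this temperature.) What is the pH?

pH = 8.24

From K1 = [H⁺][HCO3-]/[CO2*]:  pH = pK1 − log₁₀([CO2*]/[HCO3-])
log₁₀(0.00549) = -2.260
pH = 5.98 − (-2.260) = 8.24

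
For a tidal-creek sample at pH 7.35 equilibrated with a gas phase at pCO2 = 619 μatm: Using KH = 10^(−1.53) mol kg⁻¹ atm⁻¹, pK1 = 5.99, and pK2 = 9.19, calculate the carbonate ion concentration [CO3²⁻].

[CO3²⁻] = 6.05 μmol/kg

[CO2*] = KH · pCO2 = 10^(−1.53) × 619×10^-6 = 1.827×10^-5 mol/kg
α₀ = 1/(1 + K1/[H⁺] + K1K2/[H⁺]²) = 1/(1 + 10^+1.36 + 10^-0.48) = 0.04125
DIC = [CO2*]/α₀ = 1.827×10^-5 / 0.04125 = 0.4428 mmol/kg
[CO3²⁻] = α₂·DIC; α₂ = 0.01366, so [CO3²⁻] = 0.01366 × 0.4428 = 0.00605 mmol/kg = 6.05 μmol/kg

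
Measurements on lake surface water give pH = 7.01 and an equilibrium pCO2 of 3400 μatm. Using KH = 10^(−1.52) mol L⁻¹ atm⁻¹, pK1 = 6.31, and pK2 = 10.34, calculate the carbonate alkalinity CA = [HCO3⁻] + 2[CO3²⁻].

[CO2*] = KH · pCO2 = 10^(−1.52) × 3400×10^-6 = 1.027×10^-4 mol/L
α₀ = 1/(1 + K1/[H⁺] + K1K2/[H⁺]²) = 1/(1 + 10^+0.70 + 10^-2.63) = 0.1663
DIC = [CO2*]/α₀ = 1.027×10^-4 / 0.1663 = 0.6175 mmol/L
CA = (α₁ + 2α₂)·DIC = (0.8333 + 2×0.0003898) × 0.6175 = 0.515 mmol/L

CA = 0.515 mmol/L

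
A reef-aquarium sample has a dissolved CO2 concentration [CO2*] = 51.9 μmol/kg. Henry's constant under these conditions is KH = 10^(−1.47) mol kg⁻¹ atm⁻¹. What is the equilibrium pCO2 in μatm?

KH = 10^(−1.47) = 3.388×10^-2 mol kg⁻¹ atm⁻¹
pCO2 = [CO2*]/KH = 51.9×10^-6 / 3.388×10^-2 = 1.53×10^-3 atm = 1530 μatm

pCO2 = 1530 μatm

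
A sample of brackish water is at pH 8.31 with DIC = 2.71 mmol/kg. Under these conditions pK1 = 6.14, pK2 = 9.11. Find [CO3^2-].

α₂ = 1 / (1 + [H⁺]/K2 + [H⁺]²/(K1K2)) = 1 / (1 + 10^+0.80 + 10^-1.37)
   = 1 / (1 + 6.3096 + 0.042658) = 1/7.3522 = 0.1360
[CO3²⁻] = α₂ × DIC = 0.1360 × 2.71 = 0.369 mmol/kg

[CO3²⁻] = 0.369 mmol/kg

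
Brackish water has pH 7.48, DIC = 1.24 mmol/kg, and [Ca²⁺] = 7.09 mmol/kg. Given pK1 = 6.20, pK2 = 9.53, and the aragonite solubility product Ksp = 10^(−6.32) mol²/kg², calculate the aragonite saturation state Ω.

α₂ = 1 / (1 + [H⁺]/K2 + [H⁺]²/(K1K2)) = 1 / (1 + 10^+2.05 + 10^+0.77)
   = 1 / (1 + 112.20 + 5.8884) = 1/119.09 = 0.008397
[CO3²⁻] = α₂ × DIC = 0.008397 × 1.24 = 0.01041 mmol/kg = 10.41 μmol/kg
Ksp = 10^(−6.32) = 4.786×10^-7
Ω = [Ca²⁺][CO3²⁻]/Ksp = (7.09×10^-3)(1.041×10^-5) / 4.786×10^-7 = 0.154

Ω = 0.154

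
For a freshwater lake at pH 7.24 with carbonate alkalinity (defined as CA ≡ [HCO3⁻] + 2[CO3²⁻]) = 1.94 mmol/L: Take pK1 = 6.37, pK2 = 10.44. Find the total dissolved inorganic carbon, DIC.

CA = [HCO3⁻] + 2[CO3²⁻] = (α₁ + 2α₂)·DIC
At pH 7.24: [H⁺]/K1 = 10^-0.87 = 0.13490, K2/[H⁺] = 10^-3.20 = 0.00063096
α₁ = 1/(1 + 0.13490 + 0.00063096) = 1/1.1355 = 0.8806; α₂ = α₁·K2/[H⁺] = 0.0005557
α₁ + 2α₂ = 0.8818
DIC = CA / (α₁ + 2α₂) = 1.94 / 0.8818 = 2.20 mmol/L

DIC = 2.20 mmol/L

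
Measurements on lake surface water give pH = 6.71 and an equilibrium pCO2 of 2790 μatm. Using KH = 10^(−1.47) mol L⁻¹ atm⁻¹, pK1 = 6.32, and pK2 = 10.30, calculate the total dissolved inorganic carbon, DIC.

DIC = 0.327 mmol/L

[CO2*] = KH · pCO2 = 10^(−1.47) × 2790×10^-6 = 9.454×10^-5 mol/L
α₀ = 1/(1 + K1/[H⁺] + K1K2/[H⁺]²) = 1/(1 + 10^+0.39 + 10^-3.20) = 0.2894
DIC = [CO2*]/α₀ = 9.454×10^-5 / 0.2894 = 0.327 mmol/L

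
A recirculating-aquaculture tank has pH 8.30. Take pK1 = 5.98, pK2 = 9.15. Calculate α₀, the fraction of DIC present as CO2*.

α₀ = 1 / (1 + K1/[H⁺] + K1K2/[H⁺]²) = 1 / (1 + 10^+2.32 + 10^+1.47)
   = 1 / (1 + 208.93 + 29.512) = 1/239.44 = 0.004176

α₀ = 0.00418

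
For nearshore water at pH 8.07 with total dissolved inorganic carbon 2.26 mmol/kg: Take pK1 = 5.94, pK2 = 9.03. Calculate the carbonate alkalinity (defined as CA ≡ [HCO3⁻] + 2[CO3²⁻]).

CA = [HCO3⁻] + 2[CO3²⁻] = (α₁ + 2α₂)·DIC
At pH 8.07: [H⁺]/K1 = 10^-2.13 = 0.0074131, K2/[H⁺] = 10^-0.96 = 0.10965
α₁ = 1/(1 + 0.0074131 + 0.10965) = 1/1.1171 = 0.8952; α₂ = α₁·K2/[H⁺] = 0.09816
α₁ + 2α₂ = 1.0915
CA = 1.0915 × 2.26 = 2.47 mmol/kg

CA = 2.47 mmol/kg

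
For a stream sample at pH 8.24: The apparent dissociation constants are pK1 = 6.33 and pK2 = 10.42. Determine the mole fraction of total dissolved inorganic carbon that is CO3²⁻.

α₂ = 1 / (1 + [H⁺]/K2 + [H⁺]²/(K1K2)) = 1 / (1 + 10^+2.18 + 10^+0.27)
   = 1 / (1 + 151.36 + 1.8621) = 1/154.22 = 0.006484

α₂ = 0.00648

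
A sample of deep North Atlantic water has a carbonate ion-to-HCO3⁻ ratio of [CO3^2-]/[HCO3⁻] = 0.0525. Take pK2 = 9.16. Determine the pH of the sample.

From K2 = [H⁺][CO3^2-]/[HCO3⁻]:  pH = pK2 + log₁₀([CO3^2-]/[HCO3⁻])
log₁₀(0.0525) = -1.280
pH = 9.16 + (-1.280) = 7.88

pH = 7.88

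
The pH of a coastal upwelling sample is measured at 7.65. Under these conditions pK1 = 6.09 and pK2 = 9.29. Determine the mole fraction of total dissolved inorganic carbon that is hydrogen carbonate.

α₁ = 0.952

α₁ = 1 / (1 + [H⁺]/K1 + K2/[H⁺]) = 1 / (1 + 10^-1.56 + 10^-1.64)
   = 1 / (1 + 0.027542 + 0.022909) = 1/1.0505 = 0.9520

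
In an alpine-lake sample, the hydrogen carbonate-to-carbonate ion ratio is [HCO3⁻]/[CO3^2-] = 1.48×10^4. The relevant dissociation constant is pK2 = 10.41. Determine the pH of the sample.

From K2 = [H⁺][CO3^2-]/[HCO3⁻]:  pH = pK2 − log₁₀([HCO3⁻]/[CO3^2-])
log₁₀(1.48×10^4) = +4.170
pH = 10.41 − (+4.170) = 6.24

pH = 6.24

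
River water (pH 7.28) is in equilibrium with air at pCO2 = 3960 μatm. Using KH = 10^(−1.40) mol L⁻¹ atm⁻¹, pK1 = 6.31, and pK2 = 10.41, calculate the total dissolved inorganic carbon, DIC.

DIC = 1.63 mmol/L

[CO2*] = KH · pCO2 = 10^(−1.40) × 3960×10^-6 = 1.577×10^-4 mol/L
α₀ = 1/(1 + K1/[H⁺] + K1K2/[H⁺]²) = 1/(1 + 10^+0.97 + 10^-2.16) = 0.09672
DIC = [CO2*]/α₀ = 1.577×10^-4 / 0.09672 = 1.63 mmol/L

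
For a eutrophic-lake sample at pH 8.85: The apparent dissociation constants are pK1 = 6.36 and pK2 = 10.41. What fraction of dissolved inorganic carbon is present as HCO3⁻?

α₁ = 1 / (1 + [H⁺]/K1 + K2/[H⁺]) = 1 / (1 + 10^-2.49 + 10^-1.56)
   = 1 / (1 + 0.0032359 + 0.027542) = 1/1.0308 = 0.9701

α₁ = 0.970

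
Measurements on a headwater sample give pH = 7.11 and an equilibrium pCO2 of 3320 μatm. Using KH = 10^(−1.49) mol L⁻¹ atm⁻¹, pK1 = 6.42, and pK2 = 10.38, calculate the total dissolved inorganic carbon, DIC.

DIC = 0.634 mmol/L

[CO2*] = KH · pCO2 = 10^(−1.49) × 3320×10^-6 = 1.074×10^-4 mol/L
α₀ = 1/(1 + K1/[H⁺] + K1K2/[H⁺]²) = 1/(1 + 10^+0.69 + 10^-2.58) = 0.1695
DIC = [CO2*]/α₀ = 1.074×10^-4 / 0.1695 = 0.634 mmol/L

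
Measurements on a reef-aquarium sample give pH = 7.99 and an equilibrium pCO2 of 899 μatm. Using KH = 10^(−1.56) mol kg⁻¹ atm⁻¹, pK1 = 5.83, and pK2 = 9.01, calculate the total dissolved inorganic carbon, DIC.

DIC = 3.95 mmol/kg

[CO2*] = KH · pCO2 = 10^(−1.56) × 899×10^-6 = 2.476×10^-5 mol/kg
α₀ = 1/(1 + K1/[H⁺] + K1K2/[H⁺]²) = 1/(1 + 10^+2.16 + 10^+1.14) = 0.006276
DIC = [CO2*]/α₀ = 2.476×10^-5 / 0.006276 = 3.95 mmol/kg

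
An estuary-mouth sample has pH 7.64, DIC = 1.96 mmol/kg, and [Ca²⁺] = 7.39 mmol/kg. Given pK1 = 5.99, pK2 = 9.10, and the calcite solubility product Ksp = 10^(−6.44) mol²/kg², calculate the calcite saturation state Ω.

α₂ = 1 / (1 + [H⁺]/K2 + [H⁺]²/(K1K2)) = 1 / (1 + 10^+1.46 + 10^-0.19)
   = 1 / (1 + 28.840 + 0.64565) = 1/30.486 = 0.03280
[CO3²⁻] = α₂ × DIC = 0.03280 × 1.96 = 0.06429 mmol/kg
Ksp = 10^(−6.44) = 3.631×10^-7
Ω = [Ca²⁺][CO3²⁻]/Ksp = (7.39×10^-3)(6.429×10^-5) / 3.631×10^-7 = 1.31

Ω = 1.31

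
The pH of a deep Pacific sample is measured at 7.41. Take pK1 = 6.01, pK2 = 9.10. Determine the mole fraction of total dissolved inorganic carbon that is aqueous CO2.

α₀ = 0.0375

α₀ = 1 / (1 + K1/[H⁺] + K1K2/[H⁺]²) = 1 / (1 + 10^+1.40 + 10^-0.29)
   = 1 / (1 + 25.119 + 0.51286) = 1/26.632 = 0.03755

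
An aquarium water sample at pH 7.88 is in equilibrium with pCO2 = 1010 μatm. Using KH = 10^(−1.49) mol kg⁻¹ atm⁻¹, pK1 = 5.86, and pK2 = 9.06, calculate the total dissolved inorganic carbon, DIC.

[CO2*] = KH · pCO2 = 10^(−1.49) × 1010×10^-6 = 3.268×10^-5 mol/kg
α₀ = 1/(1 + K1/[H⁺] + K1K2/[H⁺]²) = 1/(1 + 10^+2.02 + 10^+0.84) = 0.008879
DIC = [CO2*]/α₀ = 3.268×10^-5 / 0.008879 = 3.68 mmol/kg

DIC = 3.68 mmol/kg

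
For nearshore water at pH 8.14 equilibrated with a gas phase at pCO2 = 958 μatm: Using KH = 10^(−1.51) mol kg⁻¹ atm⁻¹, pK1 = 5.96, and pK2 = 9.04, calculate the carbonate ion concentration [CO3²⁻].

[CO3²⁻] = 0.564 mmol/kg

[CO2*] = KH · pCO2 = 10^(−1.51) × 958×10^-6 = 2.961×10^-5 mol/kg
α₀ = 1/(1 + K1/[H⁺] + K1K2/[H⁺]²) = 1/(1 + 10^+2.18 + 10^+1.28) = 0.005834
DIC = [CO2*]/α₀ = 2.961×10^-5 / 0.005834 = 5.075 mmol/kg
[CO3²⁻] = α₂·DIC; α₂ = 0.1112, so [CO3²⁻] = 0.1112 × 5.075 = 0.564 mmol/kg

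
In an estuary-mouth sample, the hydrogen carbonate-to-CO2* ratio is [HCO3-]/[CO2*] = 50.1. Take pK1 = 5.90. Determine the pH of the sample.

From K1 = [H⁺][HCO3-]/[CO2*]:  pH = pK1 + log₁₀([HCO3-]/[CO2*])
log₁₀(50.1) = +1.700
pH = 5.90 + (+1.700) = 7.60

pH = 7.60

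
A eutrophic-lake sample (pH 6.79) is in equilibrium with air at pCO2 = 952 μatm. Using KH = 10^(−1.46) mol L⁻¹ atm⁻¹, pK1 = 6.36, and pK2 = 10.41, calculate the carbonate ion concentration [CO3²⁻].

[CO2*] = KH · pCO2 = 10^(−1.46) × 952×10^-6 = 3.301×10^-5 mol/L
α₀ = 1/(1 + K1/[H⁺] + K1K2/[H⁺]²) = 1/(1 + 10^+0.43 + 10^-3.19) = 0.2708
DIC = [CO2*]/α₀ = 3.301×10^-5 / 0.2708 = 0.1219 mmol/L
[CO3²⁻] = α₂·DIC; α₂ = 0.0001749, so [CO3²⁻] = 0.0001749 × 0.1219 = 2.13×10^-5 mmol/L = 0.0213 μmol/L

[CO3²⁻] = 0.0213 μmol/L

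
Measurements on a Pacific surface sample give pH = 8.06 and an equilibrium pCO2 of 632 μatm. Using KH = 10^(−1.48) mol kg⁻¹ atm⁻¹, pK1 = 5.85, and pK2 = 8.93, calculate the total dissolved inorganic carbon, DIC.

[CO2*] = KH · pCO2 = 10^(−1.48) × 632×10^-6 = 2.093×10^-5 mol/kg
α₀ = 1/(1 + K1/[H⁺] + K1K2/[H⁺]²) = 1/(1 + 10^+2.21 + 10^+1.34) = 0.005404
DIC = [CO2*]/α₀ = 2.093×10^-5 / 0.005404 = 3.87 mmol/kg

DIC = 3.87 mmol/kg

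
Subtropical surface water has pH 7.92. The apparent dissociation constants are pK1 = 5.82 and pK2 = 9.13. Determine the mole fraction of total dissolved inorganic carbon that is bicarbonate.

α₁ = 1 / (1 + [H⁺]/K1 + K2/[H⁺]) = 1 / (1 + 10^-2.10 + 10^-1.21)
   = 1 / (1 + 0.0079433 + 0.061660) = 1/1.0696 = 0.9349

α₁ = 0.935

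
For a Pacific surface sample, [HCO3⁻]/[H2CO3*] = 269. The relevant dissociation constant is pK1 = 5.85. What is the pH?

From K1 = [H⁺][HCO3⁻]/[H2CO3*]:  pH = pK1 + log₁₀([HCO3⁻]/[H2CO3*])
log₁₀(269) = +2.430
pH = 5.85 + (+2.430) = 8.28

pH = 8.28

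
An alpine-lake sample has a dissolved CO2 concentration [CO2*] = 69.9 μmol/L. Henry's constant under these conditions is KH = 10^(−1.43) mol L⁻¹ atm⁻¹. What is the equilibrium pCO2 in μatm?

pCO2 = 1880 μatm

KH = 10^(−1.43) = 3.715×10^-2 mol L⁻¹ atm⁻¹
pCO2 = [CO2*]/KH = 69.9×10^-6 / 3.715×10^-2 = 1.88×10^-3 atm = 1880 μatm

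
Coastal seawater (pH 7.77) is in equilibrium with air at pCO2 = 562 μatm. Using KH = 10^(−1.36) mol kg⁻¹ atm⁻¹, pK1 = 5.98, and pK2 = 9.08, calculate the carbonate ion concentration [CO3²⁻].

[CO2*] = KH · pCO2 = 10^(−1.36) × 562×10^-6 = 2.453×10^-5 mol/kg
α₀ = 1/(1 + K1/[H⁺] + K1K2/[H⁺]²) = 1/(1 + 10^+1.79 + 10^+0.48) = 0.01523
DIC = [CO2*]/α₀ = 2.453×10^-5 / 0.01523 = 1.611 mmol/kg
[CO3²⁻] = α₂·DIC; α₂ = 0.04598, so [CO3²⁻] = 0.04598 × 1.611 = 0.0741 mmol/kg

[CO3²⁻] = 0.0741 mmol/kg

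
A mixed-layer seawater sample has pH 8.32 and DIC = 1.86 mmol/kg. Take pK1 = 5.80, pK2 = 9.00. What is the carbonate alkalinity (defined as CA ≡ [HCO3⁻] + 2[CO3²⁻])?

CA = 2.18 mmol/kg

CA = [HCO3⁻] + 2[CO3²⁻] = (α₁ + 2α₂)·DIC
At pH 8.32: [H⁺]/K1 = 10^-2.52 = 0.0030200, K2/[H⁺] = 10^-0.68 = 0.20893
α₁ = 1/(1 + 0.0030200 + 0.20893) = 1/1.2119 = 0.8251; α₂ = α₁·K2/[H⁺] = 0.1724
α₁ + 2α₂ = 1.1699
CA = 1.1699 × 1.86 = 2.18 mmol/kg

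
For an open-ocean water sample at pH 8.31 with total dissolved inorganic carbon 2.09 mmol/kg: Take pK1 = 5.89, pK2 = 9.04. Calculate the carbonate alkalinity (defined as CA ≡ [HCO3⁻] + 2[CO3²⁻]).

CA = [HCO3⁻] + 2[CO3²⁻] = (α₁ + 2α₂)·DIC
At pH 8.31: [H⁺]/K1 = 10^-2.42 = 0.0038019, K2/[H⁺] = 10^-0.73 = 0.18621
α₁ = 1/(1 + 0.0038019 + 0.18621) = 1/1.1900 = 0.8403; α₂ = α₁·K2/[H⁺] = 0.1565
α₁ + 2α₂ = 1.1533
CA = 1.1533 × 2.09 = 2.41 mmol/kg

CA = 2.41 mmol/kg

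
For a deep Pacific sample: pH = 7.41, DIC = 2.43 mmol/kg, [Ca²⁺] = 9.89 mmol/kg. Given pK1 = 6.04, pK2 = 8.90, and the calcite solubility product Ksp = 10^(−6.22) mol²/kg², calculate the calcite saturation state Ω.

Ω = 1.20

α₂ = 1 / (1 + [H⁺]/K2 + [H⁺]²/(K1K2)) = 1 / (1 + 10^+1.49 + 10^+0.12)
   = 1 / (1 + 30.903 + 1.3183) = 1/33.221 = 0.03010
[CO3²⁻] = α₂ × DIC = 0.03010 × 2.43 = 0.07315 mmol/kg
Ksp = 10^(−6.22) = 6.026×10^-7
Ω = [Ca²⁺][CO3²⁻]/Ksp = (9.89×10^-3)(7.315×10^-5) / 6.026×10^-7 = 1.20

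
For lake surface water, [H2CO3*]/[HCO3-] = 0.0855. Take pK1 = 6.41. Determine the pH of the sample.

pH = 7.48

From K1 = [H⁺][HCO3-]/[H2CO3*]:  pH = pK1 − log₁₀([H2CO3*]/[HCO3-])
log₁₀(0.0855) = -1.068
pH = 6.41 − (-1.068) = 7.48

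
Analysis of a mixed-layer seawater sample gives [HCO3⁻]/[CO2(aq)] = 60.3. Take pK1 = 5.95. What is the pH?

From K1 = [H⁺][HCO3⁻]/[CO2(aq)]:  pH = pK1 + log₁₀([HCO3⁻]/[CO2(aq)])
log₁₀(60.3) = +1.780
pH = 5.95 + (+1.780) = 7.73

pH = 7.73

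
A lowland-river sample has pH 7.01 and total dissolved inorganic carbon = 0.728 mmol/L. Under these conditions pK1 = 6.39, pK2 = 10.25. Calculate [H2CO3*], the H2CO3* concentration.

[CO2*] = 0.141 mmol/L

α₀ = 1 / (1 + K1/[H⁺] + K1K2/[H⁺]²) = 1 / (1 + 10^+0.62 + 10^-2.62)
   = 1 / (1 + 4.1687 + 0.0023988) = 1/5.1711 = 0.1934
[CO2*] = α₀ × DIC = 0.1934 × 0.728 = 0.141 mmol/L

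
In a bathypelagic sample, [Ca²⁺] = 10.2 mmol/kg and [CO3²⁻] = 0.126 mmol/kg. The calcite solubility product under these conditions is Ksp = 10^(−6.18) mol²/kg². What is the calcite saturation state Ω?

Ksp = 10^(−6.18) = 6.607×10^-7
Ω = [Ca²⁺][CO3²⁻]/Ksp = (10.2×10^-3)(0.126×10^-3) / 6.607×10^-7 = 1.95

Ω = 1.95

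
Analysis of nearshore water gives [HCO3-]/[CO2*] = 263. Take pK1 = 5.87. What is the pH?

From K1 = [H⁺][HCO3-]/[CO2*]:  pH = pK1 + log₁₀([HCO3-]/[CO2*])
log₁₀(263) = +2.420
pH = 5.87 + (+2.420) = 8.29

pH = 8.29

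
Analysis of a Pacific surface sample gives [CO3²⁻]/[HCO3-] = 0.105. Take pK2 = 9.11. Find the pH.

From K2 = [H⁺][CO3²⁻]/[HCO3-]:  pH = pK2 + log₁₀([CO3²⁻]/[HCO3-])
log₁₀(0.105) = -0.979
pH = 9.11 + (-0.979) = 8.13

pH = 8.13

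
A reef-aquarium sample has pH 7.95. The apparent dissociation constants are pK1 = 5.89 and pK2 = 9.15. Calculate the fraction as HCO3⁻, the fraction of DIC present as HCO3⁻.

α₁ = 0.933

α₁ = 1 / (1 + [H⁺]/K1 + K2/[H⁺]) = 1 / (1 + 10^-2.06 + 10^-1.20)
   = 1 / (1 + 0.0087096 + 0.063096) = 1/1.0718 = 0.9330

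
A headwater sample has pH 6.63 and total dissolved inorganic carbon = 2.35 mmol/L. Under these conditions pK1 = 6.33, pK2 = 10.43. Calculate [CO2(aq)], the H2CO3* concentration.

[CO2*] = 0.784 mmol/L

α₀ = 1 / (1 + K1/[H⁺] + K1K2/[H⁺]²) = 1 / (1 + 10^+0.30 + 10^-3.50)
   = 1 / (1 + 1.9953 + 0.00031623) = 1/2.9956 = 0.3338
[CO2*] = α₀ × DIC = 0.3338 × 2.35 = 0.784 mmol/L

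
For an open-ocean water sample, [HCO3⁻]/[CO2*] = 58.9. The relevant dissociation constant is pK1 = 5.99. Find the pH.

pH = 7.76

From K1 = [H⁺][HCO3⁻]/[CO2*]:  pH = pK1 + log₁₀([HCO3⁻]/[CO2*])
log₁₀(58.9) = +1.770
pH = 5.99 + (+1.770) = 7.76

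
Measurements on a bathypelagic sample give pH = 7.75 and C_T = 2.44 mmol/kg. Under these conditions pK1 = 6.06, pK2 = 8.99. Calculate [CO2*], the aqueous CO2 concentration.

α₀ = 1 / (1 + K1/[H⁺] + K1K2/[H⁺]²) = 1 / (1 + 10^+1.69 + 10^+0.45)
   = 1 / (1 + 48.978 + 2.8184) = 1/52.796 = 0.01894
[CO2*] = α₀ × DIC = 0.01894 × 2.44 = 0.0462 mmol/kg

[CO2*] = 0.0462 mmol/kg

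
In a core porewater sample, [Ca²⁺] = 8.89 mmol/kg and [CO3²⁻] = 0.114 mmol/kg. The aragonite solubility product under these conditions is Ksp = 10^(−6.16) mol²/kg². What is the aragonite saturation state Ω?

Ω = 1.46

Ksp = 10^(−6.16) = 6.918×10^-7
Ω = [Ca²⁺][CO3²⁻]/Ksp = (8.89×10^-3)(0.114×10^-3) / 6.918×10^-7 = 1.46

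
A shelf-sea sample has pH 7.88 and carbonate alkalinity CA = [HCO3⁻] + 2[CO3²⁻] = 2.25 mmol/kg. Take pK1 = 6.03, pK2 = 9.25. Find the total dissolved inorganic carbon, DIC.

CA = [HCO3⁻] + 2[CO3²⁻] = (α₁ + 2α₂)·DIC
At pH 7.88: [H⁺]/K1 = 10^-1.85 = 0.014125, K2/[H⁺] = 10^-1.37 = 0.042658
α₁ = 1/(1 + 0.014125 + 0.042658) = 1/1.0568 = 0.9463; α₂ = α₁·K2/[H⁺] = 0.04037
α₁ + 2α₂ = 1.0270
DIC = CA / (α₁ + 2α₂) = 2.25 / 1.0270 = 2.19 mmol/kg

DIC = 2.19 mmol/kg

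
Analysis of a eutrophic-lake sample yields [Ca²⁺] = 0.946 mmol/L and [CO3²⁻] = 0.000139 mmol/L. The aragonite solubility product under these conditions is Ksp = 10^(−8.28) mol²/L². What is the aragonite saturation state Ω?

Ω = 0.0251

Ksp = 10^(−8.28) = 5.248×10^-9
Ω = [Ca²⁺][CO3²⁻]/Ksp = (0.946×10^-3)(0.000139×10^-3) / 5.248×10^-9 = 0.0251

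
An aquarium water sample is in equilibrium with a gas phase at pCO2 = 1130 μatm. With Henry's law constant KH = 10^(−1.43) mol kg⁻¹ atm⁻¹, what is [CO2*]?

[CO2*] = 42.0 μmol/kg

KH = 10^(−1.43) = 3.715×10^-2 mol kg⁻¹ atm⁻¹
[CO2*] = KH · pCO2 = 3.715×10^-2 × 1130×10^-6 atm = 4.20×10^-5 mol/kg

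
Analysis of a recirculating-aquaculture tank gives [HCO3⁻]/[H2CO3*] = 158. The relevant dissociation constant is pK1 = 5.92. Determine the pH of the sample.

pH = 8.12

From K1 = [H⁺][HCO3⁻]/[H2CO3*]:  pH = pK1 + log₁₀([HCO3⁻]/[H2CO3*])
log₁₀(158) = +2.199
pH = 5.92 + (+2.199) = 8.12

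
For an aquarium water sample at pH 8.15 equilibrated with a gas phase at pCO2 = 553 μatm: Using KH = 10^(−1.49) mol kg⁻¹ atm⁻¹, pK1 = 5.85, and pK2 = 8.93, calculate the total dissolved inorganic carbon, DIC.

[CO2*] = KH · pCO2 = 10^(−1.49) × 553×10^-6 = 1.789×10^-5 mol/kg
α₀ = 1/(1 + K1/[H⁺] + K1K2/[H⁺]²) = 1/(1 + 10^+2.30 + 10^+1.52) = 0.004280
DIC = [CO2*]/α₀ = 1.789×10^-5 / 0.004280 = 4.18 mmol/kg

DIC = 4.18 mmol/kg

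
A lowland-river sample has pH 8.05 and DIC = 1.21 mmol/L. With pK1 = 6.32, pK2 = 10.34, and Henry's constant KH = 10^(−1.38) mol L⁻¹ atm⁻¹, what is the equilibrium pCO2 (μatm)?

pCO2 = 528 μatm

α₀ = 1 / (1 + K1/[H⁺] + K1K2/[H⁺]²) = 1 / (1 + 10^+1.73 + 10^-0.56)
   = 1 / (1 + 53.703 + 0.27542) = 1/54.979 = 0.01819
[CO2*] = α₀ × DIC = 0.01819 × 1.21 = 0.02201 mmol/L
pCO2 = [CO2*]/KH = 2.201×10^-5 / 4.169×10^-2 = 528 μatm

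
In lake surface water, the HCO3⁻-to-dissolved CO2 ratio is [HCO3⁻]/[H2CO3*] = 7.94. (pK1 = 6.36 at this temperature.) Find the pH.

From K1 = [H⁺][HCO3⁻]/[H2CO3*]:  pH = pK1 + log₁₀([HCO3⁻]/[H2CO3*])
log₁₀(7.94) = +0.900
pH = 6.36 + (+0.900) = 7.26

pH = 7.26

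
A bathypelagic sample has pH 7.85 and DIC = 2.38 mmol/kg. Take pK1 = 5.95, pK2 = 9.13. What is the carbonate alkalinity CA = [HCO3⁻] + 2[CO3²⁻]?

CA = [HCO3⁻] + 2[CO3²⁻] = (α₁ + 2α₂)·DIC
At pH 7.85: [H⁺]/K1 = 10^-1.90 = 0.012589, K2/[H⁺] = 10^-1.28 = 0.052481
α₁ = 1/(1 + 0.012589 + 0.052481) = 1/1.0651 = 0.9389; α₂ = α₁·K2/[H⁺] = 0.04927
α₁ + 2α₂ = 1.0375
CA = 1.0375 × 2.38 = 2.47 mmol/kg

CA = 2.47 mmol/kg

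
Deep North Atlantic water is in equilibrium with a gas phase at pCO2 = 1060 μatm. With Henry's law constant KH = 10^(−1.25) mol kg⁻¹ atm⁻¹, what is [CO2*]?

KH = 10^(−1.25) = 5.623×10^-2 mol kg⁻¹ atm⁻¹
[CO2*] = KH · pCO2 = 5.623×10^-2 × 1060×10^-6 atm = 5.96×10^-5 mol/kg

[CO2*] = 59.6 μmol/kg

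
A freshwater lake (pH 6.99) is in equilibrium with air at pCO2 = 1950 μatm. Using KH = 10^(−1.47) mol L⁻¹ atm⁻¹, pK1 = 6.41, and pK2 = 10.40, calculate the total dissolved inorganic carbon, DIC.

[CO2*] = KH · pCO2 = 10^(−1.47) × 1950×10^-6 = 6.607×10^-5 mol/L
α₀ = 1/(1 + K1/[H⁺] + K1K2/[H⁺]²) = 1/(1 + 10^+0.58 + 10^-2.83) = 0.2082
DIC = [CO2*]/α₀ = 6.607×10^-5 / 0.2082 = 0.317 mmol/L

DIC = 0.317 mmol/L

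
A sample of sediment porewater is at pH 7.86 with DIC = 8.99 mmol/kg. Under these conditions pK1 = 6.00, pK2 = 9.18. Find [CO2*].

α₀ = 1 / (1 + K1/[H⁺] + K1K2/[H⁺]²) = 1 / (1 + 10^+1.86 + 10^+0.54)
   = 1 / (1 + 72.444 + 3.4674) = 1/76.911 = 0.01300
[CO2*] = α₀ × DIC = 0.01300 × 8.99 = 0.117 mmol/kg

[CO2*] = 0.117 mmol/kg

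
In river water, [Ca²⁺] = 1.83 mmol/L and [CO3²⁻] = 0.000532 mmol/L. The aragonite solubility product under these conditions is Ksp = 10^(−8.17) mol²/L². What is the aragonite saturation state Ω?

Ω = 0.144

Ksp = 10^(−8.17) = 6.761×10^-9
Ω = [Ca²⁺][CO3²⁻]/Ksp = (1.83×10^-3)(0.000532×10^-3) / 6.761×10^-9 = 0.144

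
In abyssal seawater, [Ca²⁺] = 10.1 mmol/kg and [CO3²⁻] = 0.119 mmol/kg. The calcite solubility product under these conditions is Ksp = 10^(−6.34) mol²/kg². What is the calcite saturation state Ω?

Ksp = 10^(−6.34) = 4.571×10^-7
Ω = [Ca²⁺][CO3²⁻]/Ksp = (10.1×10^-3)(0.119×10^-3) / 4.571×10^-7 = 2.63

Ω = 2.63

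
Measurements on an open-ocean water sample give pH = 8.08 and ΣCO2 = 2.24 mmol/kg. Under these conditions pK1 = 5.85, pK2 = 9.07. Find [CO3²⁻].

[CO3²⁻] = 0.207 mmol/kg

α₂ = 1 / (1 + [H⁺]/K2 + [H⁺]²/(K1K2)) = 1 / (1 + 10^+0.99 + 10^-1.24)
   = 1 / (1 + 9.7724 + 0.057544) = 1/10.830 = 0.09234
[CO3²⁻] = α₂ × DIC = 0.09234 × 2.24 = 0.207 mmol/kg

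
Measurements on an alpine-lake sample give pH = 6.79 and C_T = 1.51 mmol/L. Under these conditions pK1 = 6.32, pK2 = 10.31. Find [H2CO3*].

[CO2*] = 0.382 mmol/L

α₀ = 1 / (1 + K1/[H⁺] + K1K2/[H⁺]²) = 1 / (1 + 10^+0.47 + 10^-3.05)
   = 1 / (1 + 2.9512 + 0.00089125) = 1/3.9521 = 0.2530
[CO2*] = α₀ × DIC = 0.2530 × 1.51 = 0.382 mmol/L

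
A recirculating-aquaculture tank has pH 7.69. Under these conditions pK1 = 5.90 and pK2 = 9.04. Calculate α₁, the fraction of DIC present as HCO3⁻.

α₁ = 0.943

α₁ = 1 / (1 + [H⁺]/K1 + K2/[H⁺]) = 1 / (1 + 10^-1.79 + 10^-1.35)
   = 1 / (1 + 0.016218 + 0.044668) = 1/1.0609 = 0.9426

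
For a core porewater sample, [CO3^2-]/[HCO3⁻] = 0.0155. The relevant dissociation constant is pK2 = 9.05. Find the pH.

pH = 7.24

From K2 = [H⁺][CO3^2-]/[HCO3⁻]:  pH = pK2 + log₁₀([CO3^2-]/[HCO3⁻])
log₁₀(0.0155) = -1.810
pH = 9.05 + (-1.810) = 7.24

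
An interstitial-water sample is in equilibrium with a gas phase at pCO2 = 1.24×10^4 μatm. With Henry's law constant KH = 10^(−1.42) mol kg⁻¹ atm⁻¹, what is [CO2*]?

KH = 10^(−1.42) = 3.802×10^-2 mol kg⁻¹ atm⁻¹
[CO2*] = KH · pCO2 = 3.802×10^-2 × 1.24×10^4×10^-6 atm = 4.71×10^-4 mol/kg

[CO2*] = 471 μmol/kg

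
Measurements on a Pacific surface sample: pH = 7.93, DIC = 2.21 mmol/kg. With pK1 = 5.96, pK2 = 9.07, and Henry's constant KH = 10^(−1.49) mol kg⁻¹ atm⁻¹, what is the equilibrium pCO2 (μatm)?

α₀ = 1 / (1 + K1/[H⁺] + K1K2/[H⁺]²) = 1 / (1 + 10^+1.97 + 10^+0.83)
   = 1 / (1 + 93.325 + 6.7608) = 1/101.09 = 0.009893
[CO2*] = α₀ × DIC = 0.009893 × 2.21 = 0.02186 mmol/kg
pCO2 = [CO2*]/KH = 2.186×10^-5 / 3.236×10^-2 = 676 μatm

pCO2 = 676 μatm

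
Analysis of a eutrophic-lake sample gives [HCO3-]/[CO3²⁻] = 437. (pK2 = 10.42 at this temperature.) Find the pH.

pH = 7.78

From K2 = [H⁺][CO3²⁻]/[HCO3-]:  pH = pK2 − log₁₀([HCO3-]/[CO3²⁻])
log₁₀(437) = +2.640
pH = 10.42 − (+2.640) = 7.78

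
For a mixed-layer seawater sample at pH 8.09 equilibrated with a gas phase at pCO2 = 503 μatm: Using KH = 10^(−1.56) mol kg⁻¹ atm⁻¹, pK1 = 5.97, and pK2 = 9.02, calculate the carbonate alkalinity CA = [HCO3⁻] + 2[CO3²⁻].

[CO2*] = KH · pCO2 = 10^(−1.56) × 503×10^-6 = 1.385×10^-5 mol/kg
α₀ = 1/(1 + K1/[H⁺] + K1K2/[H⁺]²) = 1/(1 + 10^+2.12 + 10^+1.19) = 0.006742
DIC = [CO2*]/α₀ = 1.385×10^-5 / 0.006742 = 2.055 mmol/kg
CA = (α₁ + 2α₂)·DIC = (0.8888 + 2×0.1044) × 2.055 = 2.26 mmol/kg

CA = 2.26 mmol/kg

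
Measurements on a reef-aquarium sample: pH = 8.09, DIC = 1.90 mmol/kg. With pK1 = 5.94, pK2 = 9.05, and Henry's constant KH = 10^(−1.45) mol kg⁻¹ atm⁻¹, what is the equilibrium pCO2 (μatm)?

pCO2 = 339 μatm

α₀ = 1 / (1 + K1/[H⁺] + K1K2/[H⁺]²) = 1 / (1 + 10^+2.15 + 10^+1.19)
   = 1 / (1 + 141.25 + 15.488) = 1/157.74 = 0.006339
[CO2*] = α₀ × DIC = 0.006339 × 1.90 = 0.01204 mmol/kg = 12.04 μmol/kg
pCO2 = [CO2*]/KH = 1.204×10^-5 / 3.548×10^-2 = 339 μatm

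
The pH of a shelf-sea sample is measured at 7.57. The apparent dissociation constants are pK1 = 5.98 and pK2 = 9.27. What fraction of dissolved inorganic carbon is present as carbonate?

α₂ = 0.0191

α₂ = 1 / (1 + [H⁺]/K2 + [H⁺]²/(K1K2)) = 1 / (1 + 10^+1.70 + 10^+0.11)
   = 1 / (1 + 50.119 + 1.2882) = 1/52.407 = 0.01908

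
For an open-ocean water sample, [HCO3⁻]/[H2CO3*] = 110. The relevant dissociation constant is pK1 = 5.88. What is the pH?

From K1 = [H⁺][HCO3⁻]/[H2CO3*]:  pH = pK1 + log₁₀([HCO3⁻]/[H2CO3*])
log₁₀(110) = +2.041
pH = 5.88 + (+2.041) = 7.92

pH = 7.92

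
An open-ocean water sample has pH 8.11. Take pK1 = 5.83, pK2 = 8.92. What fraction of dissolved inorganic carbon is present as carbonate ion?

α₂ = 0.134

α₂ = 1 / (1 + [H⁺]/K2 + [H⁺]²/(K1K2)) = 1 / (1 + 10^+0.81 + 10^-1.47)
   = 1 / (1 + 6.4565 + 0.033884) = 1/7.4904 = 0.1335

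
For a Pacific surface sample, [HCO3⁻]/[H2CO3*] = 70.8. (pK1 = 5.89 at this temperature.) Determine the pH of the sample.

From K1 = [H⁺][HCO3⁻]/[H2CO3*]:  pH = pK1 + log₁₀([HCO3⁻]/[H2CO3*])
log₁₀(70.8) = +1.850
pH = 5.89 + (+1.850) = 7.74

pH = 7.74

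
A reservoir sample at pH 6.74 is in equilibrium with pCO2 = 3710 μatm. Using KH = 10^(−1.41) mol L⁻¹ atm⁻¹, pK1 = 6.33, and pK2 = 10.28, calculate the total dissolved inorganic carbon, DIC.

DIC = 0.515 mmol/L

[CO2*] = KH · pCO2 = 10^(−1.41) × 3710×10^-6 = 1.443×10^-4 mol/L
α₀ = 1/(1 + K1/[H⁺] + K1K2/[H⁺]²) = 1/(1 + 10^+0.41 + 10^-3.13) = 0.2800
DIC = [CO2*]/α₀ = 1.443×10^-4 / 0.2800 = 0.515 mmol/L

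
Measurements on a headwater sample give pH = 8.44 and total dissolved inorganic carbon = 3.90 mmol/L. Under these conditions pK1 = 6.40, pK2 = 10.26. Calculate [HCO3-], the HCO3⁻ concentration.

α₁ = 1 / (1 + [H⁺]/K1 + K2/[H⁺]) = 1 / (1 + 10^-2.04 + 10^-1.82)
   = 1 / (1 + 0.0091201 + 0.015136) = 1/1.0243 = 0.9763
[HCO3⁻] = α₁ × DIC = 0.9763 × 3.90 = 3.81 mmol/L

[HCO3⁻] = 3.81 mmol/L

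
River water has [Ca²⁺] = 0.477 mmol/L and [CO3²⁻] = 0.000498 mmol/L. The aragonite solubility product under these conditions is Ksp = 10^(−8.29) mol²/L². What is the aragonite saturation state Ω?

Ω = 0.0463

Ksp = 10^(−8.29) = 5.129×10^-9
Ω = [Ca²⁺][CO3²⁻]/Ksp = (0.477×10^-3)(0.000498×10^-3) / 5.129×10^-9 = 0.0463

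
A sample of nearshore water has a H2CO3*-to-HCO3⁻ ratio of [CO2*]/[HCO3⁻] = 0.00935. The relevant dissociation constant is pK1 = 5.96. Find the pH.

pH = 7.99

From K1 = [H⁺][HCO3⁻]/[CO2*]:  pH = pK1 − log₁₀([CO2*]/[HCO3⁻])
log₁₀(0.00935) = -2.029
pH = 5.96 − (-2.029) = 7.99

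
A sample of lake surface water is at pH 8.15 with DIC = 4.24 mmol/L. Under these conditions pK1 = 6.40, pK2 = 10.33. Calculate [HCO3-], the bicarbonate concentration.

[HCO3⁻] = 4.14 mmol/L

α₁ = 1 / (1 + [H⁺]/K1 + K2/[H⁺]) = 1 / (1 + 10^-1.75 + 10^-2.18)
   = 1 / (1 + 0.017783 + 0.0066069) = 1/1.0244 = 0.9762
[HCO3⁻] = α₁ × DIC = 0.9762 × 4.24 = 4.14 mmol/L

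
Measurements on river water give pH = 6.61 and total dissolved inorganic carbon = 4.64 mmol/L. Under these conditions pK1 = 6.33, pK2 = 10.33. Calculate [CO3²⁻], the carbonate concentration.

α₂ = 1 / (1 + [H⁺]/K2 + [H⁺]²/(K1K2)) = 1 / (1 + 10^+3.72 + 10^+3.44)
   = 1 / (1 + 5248.1 + 2754.2) = 1/8003.3 = 0.0001249
[CO3²⁻] = α₂ × DIC = 0.0001249 × 4.64 = 0.000580 mmol/L = 0.580 μmol/L

[CO3²⁻] = 0.580 μmol/L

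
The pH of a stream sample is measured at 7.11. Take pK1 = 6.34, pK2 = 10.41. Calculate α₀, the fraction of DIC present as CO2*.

α₀ = 0.145

α₀ = 1 / (1 + K1/[H⁺] + K1K2/[H⁺]²) = 1 / (1 + 10^+0.77 + 10^-2.53)
   = 1 / (1 + 5.8884 + 0.0029512) = 1/6.8914 = 0.1451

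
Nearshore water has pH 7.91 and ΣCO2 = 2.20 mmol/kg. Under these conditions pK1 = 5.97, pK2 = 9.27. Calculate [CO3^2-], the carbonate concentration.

[CO3²⁻] = 0.0910 mmol/kg

α₂ = 1 / (1 + [H⁺]/K2 + [H⁺]²/(K1K2)) = 1 / (1 + 10^+1.36 + 10^-0.58)
   = 1 / (1 + 22.909 + 0.26303) = 1/24.172 = 0.04137
[CO3²⁻] = α₂ × DIC = 0.04137 × 2.20 = 0.0910 mmol/kg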